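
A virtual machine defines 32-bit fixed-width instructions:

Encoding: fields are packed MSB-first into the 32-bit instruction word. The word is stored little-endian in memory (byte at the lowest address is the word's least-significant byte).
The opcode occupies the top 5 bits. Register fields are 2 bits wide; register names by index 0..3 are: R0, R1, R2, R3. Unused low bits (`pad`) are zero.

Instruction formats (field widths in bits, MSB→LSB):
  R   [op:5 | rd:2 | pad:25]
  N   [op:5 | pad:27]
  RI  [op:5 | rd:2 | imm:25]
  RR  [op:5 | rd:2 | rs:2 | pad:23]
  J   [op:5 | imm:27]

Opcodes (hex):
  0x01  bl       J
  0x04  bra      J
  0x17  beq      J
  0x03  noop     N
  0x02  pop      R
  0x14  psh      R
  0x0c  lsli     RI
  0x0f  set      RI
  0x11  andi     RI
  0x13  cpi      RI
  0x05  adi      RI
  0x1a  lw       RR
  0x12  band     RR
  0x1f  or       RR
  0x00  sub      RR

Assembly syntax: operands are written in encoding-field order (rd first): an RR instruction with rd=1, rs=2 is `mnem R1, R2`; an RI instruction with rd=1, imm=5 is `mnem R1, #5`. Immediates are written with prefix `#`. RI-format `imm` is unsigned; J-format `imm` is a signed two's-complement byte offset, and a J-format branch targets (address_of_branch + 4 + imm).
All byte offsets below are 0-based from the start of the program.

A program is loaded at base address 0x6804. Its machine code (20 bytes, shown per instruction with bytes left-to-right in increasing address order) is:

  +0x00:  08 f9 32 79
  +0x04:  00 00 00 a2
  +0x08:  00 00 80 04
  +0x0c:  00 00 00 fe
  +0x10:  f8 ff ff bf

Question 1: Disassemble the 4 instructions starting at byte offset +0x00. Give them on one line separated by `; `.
set R0, #20117768; psh R1; sub R2, R1; or R3, R0

off 0x00: read 08 f9 32 79 as little → 0x7932f908
  top 5b → 0xf → set [RI]
  [26:25] rd=0 = R0
  [24:0] imm=20117768 = #20117768
off 0x04: read 00 00 00 a2 as little → 0xa2000000
  top 5b → 0x14 → psh [R]
  [26:25] rd=1 = R1
off 0x08: read 00 00 80 04 as little → 0x04800000
  top 5b → 0x0 → sub [RR]
  [26:25] rd=2 = R2
  [24:23] rs=1 = R1
off 0x0c: read 00 00 00 fe as little → 0xfe000000
  top 5b → 0x1f → or [RR]
  [26:25] rd=3 = R3
  [24:23] rs=0 = R0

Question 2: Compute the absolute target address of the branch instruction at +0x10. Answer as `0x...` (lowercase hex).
@+10  little-endian(f8 ff ff bf) = 0xbffffff8
  top 5b → 0x17 → beq [J]
  imm: (w>>0)&0x7ffffff=0x7fffff8 (s27→-8) → #-8
  target = base 0x6804 + off 0x10 + 4 + imm -8 = 0x6810

0x6810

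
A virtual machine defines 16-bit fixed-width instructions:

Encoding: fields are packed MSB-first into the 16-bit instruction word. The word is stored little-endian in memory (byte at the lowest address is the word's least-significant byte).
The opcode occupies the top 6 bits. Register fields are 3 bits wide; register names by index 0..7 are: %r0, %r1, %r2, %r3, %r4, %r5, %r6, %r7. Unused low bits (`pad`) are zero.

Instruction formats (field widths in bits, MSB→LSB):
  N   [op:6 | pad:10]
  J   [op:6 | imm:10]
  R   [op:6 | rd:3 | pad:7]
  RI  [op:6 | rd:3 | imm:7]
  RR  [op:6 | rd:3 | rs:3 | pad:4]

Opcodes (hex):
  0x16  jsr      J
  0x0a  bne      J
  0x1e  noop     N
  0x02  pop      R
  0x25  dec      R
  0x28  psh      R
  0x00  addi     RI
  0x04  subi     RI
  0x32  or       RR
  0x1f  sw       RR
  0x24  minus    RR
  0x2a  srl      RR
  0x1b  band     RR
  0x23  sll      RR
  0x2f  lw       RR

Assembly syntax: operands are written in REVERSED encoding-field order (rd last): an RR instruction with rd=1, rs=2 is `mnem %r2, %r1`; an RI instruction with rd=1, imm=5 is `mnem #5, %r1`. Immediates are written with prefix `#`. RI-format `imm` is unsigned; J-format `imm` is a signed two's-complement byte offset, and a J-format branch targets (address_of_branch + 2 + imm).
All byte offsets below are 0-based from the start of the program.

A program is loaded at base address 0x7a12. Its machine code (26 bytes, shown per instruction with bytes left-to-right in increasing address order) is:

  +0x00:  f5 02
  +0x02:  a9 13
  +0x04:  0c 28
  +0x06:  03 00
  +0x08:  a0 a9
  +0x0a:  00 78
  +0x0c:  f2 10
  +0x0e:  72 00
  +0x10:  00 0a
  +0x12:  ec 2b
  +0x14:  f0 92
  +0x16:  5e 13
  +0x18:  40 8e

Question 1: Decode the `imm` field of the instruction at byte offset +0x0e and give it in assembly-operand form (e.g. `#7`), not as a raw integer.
[0e] 72 00 → 0x0072
  op=0x0072>>10=0x0 ⇒ addi (RI)
  rd: (w>>7)&0x7=0x0 → %r0
  imm: (w>>0)&0x7f=0x72 → #114

#114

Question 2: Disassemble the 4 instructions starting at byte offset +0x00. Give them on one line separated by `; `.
+0x00: f5 02 ⇒ word 0x02f5 (little)
  op=0x02f5>>10=0x0 ⇒ addi (RI)
  rd@[9:7]=0x5 ⇒ %r5
  imm@[6:0]=0x75 ⇒ #117
+0x02: a9 13 ⇒ word 0x13a9 (little)
  op=0x13a9>>10=0x4 ⇒ subi (RI)
  rd@[9:7]=0x7 ⇒ %r7
  imm@[6:0]=0x29 ⇒ #41
+0x04: 0c 28 ⇒ word 0x280c (little)
  op=0x280c>>10=0xa ⇒ bne (J)
  imm@[9:0]=0xc ⇒ #12
+0x06: 03 00 ⇒ word 0x0003 (little)
  op=0x0003>>10=0x0 ⇒ addi (RI)
  rd@[9:7]=0x0 ⇒ %r0
  imm@[6:0]=0x3 ⇒ #3

addi #117, %r5; subi #41, %r7; bne #12; addi #3, %r0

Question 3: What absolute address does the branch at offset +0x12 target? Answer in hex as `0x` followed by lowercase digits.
off 0x12: read ec 2b as little → 0x2bec
  op=0x2bec>>10=0xa ⇒ bne (J)
  [9:0] imm=1004 (s10→-20) = #-20
  target = base 0x7a12 + off 0x12 + 2 + imm -20 = 0x7a12

0x7a12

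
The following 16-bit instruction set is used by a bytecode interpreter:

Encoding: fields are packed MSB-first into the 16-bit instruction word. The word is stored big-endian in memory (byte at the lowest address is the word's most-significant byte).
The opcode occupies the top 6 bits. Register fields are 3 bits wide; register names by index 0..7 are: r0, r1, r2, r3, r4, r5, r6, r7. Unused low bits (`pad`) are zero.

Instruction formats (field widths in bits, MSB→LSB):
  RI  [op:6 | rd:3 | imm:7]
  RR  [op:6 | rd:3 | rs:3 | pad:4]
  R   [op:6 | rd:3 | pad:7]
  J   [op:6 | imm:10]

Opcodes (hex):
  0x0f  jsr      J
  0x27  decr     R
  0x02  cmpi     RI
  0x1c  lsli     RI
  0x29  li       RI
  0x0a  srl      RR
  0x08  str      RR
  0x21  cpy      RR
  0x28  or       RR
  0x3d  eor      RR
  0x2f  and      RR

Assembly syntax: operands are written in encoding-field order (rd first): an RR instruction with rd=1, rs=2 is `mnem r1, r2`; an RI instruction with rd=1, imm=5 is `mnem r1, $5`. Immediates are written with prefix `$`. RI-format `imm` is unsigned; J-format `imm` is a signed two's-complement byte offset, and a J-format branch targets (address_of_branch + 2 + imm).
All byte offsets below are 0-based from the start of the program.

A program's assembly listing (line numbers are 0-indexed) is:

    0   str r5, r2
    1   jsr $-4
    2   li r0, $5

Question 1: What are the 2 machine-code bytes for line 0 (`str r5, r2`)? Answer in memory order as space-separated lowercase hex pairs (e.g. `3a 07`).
line 0 (str): pack op=0x8:6|rd=5:3|rs=2:3|pad=0:4 = 0x22a0; big→ 22 a0

22 a0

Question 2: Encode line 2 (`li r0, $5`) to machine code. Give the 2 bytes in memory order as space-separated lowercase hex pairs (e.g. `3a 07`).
a4 05

2. li fields op=0x29:6|rd=0:3|imm=5:7 → word a405h → a4 05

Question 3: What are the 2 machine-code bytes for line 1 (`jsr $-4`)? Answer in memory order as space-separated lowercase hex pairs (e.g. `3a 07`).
3f fc

L1: jsr op=0xf:6|imm=-4:10 ⇒ 0x3ffc ⇒ big 3f fc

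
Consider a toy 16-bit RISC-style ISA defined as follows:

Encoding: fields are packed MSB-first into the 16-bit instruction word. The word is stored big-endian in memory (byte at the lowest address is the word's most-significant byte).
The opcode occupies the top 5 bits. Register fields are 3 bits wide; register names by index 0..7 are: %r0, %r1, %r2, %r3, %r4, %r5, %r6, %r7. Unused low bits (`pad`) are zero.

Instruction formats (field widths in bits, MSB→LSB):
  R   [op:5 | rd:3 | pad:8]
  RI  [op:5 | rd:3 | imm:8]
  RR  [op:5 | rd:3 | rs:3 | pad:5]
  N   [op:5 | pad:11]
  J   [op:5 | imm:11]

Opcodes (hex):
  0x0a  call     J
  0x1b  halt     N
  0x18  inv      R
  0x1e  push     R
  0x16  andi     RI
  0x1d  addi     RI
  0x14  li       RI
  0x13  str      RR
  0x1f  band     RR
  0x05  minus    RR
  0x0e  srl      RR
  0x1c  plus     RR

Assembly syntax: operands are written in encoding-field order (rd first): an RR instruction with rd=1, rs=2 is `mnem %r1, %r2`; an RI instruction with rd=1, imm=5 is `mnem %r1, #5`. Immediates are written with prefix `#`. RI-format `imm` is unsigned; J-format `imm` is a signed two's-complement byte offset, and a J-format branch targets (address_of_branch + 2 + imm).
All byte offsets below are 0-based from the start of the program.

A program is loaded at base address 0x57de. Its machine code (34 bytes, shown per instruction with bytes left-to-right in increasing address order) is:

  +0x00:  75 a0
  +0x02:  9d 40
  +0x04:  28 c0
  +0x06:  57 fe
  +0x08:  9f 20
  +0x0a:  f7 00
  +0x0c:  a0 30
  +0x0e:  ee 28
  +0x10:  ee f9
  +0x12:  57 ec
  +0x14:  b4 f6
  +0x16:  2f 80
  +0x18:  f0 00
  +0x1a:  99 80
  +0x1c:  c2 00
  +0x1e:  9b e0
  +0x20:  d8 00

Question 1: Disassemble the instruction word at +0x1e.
off 0x1e: read 9b e0 as big → 0x9be0
  opcode bits[15:11]=0x13: str/RR
  [10:8] rd=3 = %r3
  [7:5] rs=7 = %r7

str %r3, %r7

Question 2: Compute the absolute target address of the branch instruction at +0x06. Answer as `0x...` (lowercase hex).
0x57e4

+0x06: 57 fe ⇒ word 0x57fe (big)
  top 5b → 0xa → call [J]
  imm@[10:0]=0x7fe (s11→-2) ⇒ #-2
  target = base 0x57de + off 0x06 + 2 + imm -2 = 0x57e4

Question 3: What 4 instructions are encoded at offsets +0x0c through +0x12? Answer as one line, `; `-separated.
li %r0, #48; addi %r6, #40; addi %r6, #249; call #-20

off 0x0c: read a0 30 as big → 0xa030
  top 5b → 0x14 → li [RI]
  [10:8] rd=0 = %r0
  [7:0] imm=48 = #48
off 0x0e: read ee 28 as big → 0xee28
  top 5b → 0x1d → addi [RI]
  [10:8] rd=6 = %r6
  [7:0] imm=40 = #40
off 0x10: read ee f9 as big → 0xeef9
  top 5b → 0x1d → addi [RI]
  [10:8] rd=6 = %r6
  [7:0] imm=249 = #249
off 0x12: read 57 ec as big → 0x57ec
  top 5b → 0xa → call [J]
  [10:0] imm=2028 (s11→-20) = #-20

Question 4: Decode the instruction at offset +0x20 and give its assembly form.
halt

+0x20: d8 00 ⇒ word 0xd800 (big)
  op=0xd800>>11=0x1b ⇒ halt (N)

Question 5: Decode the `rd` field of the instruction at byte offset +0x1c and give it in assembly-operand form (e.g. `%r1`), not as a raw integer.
%r2

+0x1c: c2 00 ⇒ word 0xc200 (big)
  opcode bits[15:11]=0x18: inv/R
  rd: (w>>8)&0x7=0x2 → %r2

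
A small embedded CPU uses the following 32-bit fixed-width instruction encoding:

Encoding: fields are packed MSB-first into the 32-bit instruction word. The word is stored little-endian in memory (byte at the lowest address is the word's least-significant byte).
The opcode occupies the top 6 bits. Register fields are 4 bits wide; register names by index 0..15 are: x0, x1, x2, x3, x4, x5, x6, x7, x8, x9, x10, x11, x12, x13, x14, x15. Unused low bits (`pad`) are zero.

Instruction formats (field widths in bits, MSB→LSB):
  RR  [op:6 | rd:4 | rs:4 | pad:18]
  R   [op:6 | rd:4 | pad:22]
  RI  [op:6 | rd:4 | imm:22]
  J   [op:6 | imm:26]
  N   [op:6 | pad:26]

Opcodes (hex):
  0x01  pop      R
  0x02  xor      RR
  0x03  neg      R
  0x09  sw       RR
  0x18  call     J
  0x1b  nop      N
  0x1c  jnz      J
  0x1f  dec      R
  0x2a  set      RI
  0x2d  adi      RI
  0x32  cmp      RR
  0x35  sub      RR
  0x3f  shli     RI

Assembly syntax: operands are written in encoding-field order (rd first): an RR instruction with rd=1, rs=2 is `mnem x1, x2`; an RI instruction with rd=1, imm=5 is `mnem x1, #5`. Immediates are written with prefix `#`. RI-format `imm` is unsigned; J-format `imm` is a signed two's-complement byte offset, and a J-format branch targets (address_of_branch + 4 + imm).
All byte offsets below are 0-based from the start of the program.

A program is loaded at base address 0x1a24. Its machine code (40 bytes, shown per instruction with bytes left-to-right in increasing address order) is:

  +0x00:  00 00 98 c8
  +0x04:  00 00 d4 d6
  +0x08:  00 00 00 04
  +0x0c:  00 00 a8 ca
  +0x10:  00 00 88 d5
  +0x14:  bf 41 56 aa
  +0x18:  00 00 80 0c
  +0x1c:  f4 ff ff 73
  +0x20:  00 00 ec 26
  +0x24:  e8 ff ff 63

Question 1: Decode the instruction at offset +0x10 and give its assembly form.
+0x10: 00 00 88 d5 ⇒ word 0xd5880000 (little)
  opcode bits[31:26]=0x35: sub/RR
  rd: (w>>22)&0xf=0x6 → x6
  rs: (w>>18)&0xf=0x2 → x2

sub x6, x2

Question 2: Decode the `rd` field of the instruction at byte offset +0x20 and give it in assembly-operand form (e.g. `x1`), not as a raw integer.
off 0x20: read 00 00 ec 26 as little → 0x26ec0000
  top 6b → 0x9 → sw [RR]
  rd: (w>>22)&0xf=0xb → x11
  rs: (w>>18)&0xf=0xb → x11

x11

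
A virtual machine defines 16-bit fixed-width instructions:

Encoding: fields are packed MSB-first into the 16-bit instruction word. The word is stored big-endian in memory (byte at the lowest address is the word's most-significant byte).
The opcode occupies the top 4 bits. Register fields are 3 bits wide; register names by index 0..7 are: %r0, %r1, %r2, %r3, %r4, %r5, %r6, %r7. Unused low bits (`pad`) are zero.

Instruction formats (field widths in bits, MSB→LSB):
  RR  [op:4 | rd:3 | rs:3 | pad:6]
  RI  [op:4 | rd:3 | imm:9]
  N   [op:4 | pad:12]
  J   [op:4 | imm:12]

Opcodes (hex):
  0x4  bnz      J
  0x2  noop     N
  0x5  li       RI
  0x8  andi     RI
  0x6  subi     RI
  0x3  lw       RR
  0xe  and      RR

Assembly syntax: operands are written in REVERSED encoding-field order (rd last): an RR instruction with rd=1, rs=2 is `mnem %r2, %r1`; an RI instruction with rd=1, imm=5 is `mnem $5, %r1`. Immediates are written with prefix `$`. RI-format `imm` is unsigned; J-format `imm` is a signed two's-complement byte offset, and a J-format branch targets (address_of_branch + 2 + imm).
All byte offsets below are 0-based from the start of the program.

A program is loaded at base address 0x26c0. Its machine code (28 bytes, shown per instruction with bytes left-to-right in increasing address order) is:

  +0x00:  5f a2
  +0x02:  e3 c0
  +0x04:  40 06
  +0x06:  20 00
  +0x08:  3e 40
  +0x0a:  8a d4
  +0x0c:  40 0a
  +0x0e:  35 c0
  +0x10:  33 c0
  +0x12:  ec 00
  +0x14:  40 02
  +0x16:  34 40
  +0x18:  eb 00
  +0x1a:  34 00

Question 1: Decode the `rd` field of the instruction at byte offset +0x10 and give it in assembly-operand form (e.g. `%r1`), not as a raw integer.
+0x10: 33 c0 ⇒ word 0x33c0 (big)
  top 4b → 0x3 → lw [RR]
  rd: (w>>9)&0x7=0x1 → %r1
  rs: (w>>6)&0x7=0x7 → %r7

%r1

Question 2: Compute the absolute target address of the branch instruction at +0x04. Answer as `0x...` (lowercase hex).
0x26cc

off 0x04: read 40 06 as big → 0x4006
  top 4b → 0x4 → bnz [J]
  imm: (w>>0)&0xfff=0x6 → $6
  target = base 0x26c0 + off 0x04 + 2 + imm 6 = 0x26cc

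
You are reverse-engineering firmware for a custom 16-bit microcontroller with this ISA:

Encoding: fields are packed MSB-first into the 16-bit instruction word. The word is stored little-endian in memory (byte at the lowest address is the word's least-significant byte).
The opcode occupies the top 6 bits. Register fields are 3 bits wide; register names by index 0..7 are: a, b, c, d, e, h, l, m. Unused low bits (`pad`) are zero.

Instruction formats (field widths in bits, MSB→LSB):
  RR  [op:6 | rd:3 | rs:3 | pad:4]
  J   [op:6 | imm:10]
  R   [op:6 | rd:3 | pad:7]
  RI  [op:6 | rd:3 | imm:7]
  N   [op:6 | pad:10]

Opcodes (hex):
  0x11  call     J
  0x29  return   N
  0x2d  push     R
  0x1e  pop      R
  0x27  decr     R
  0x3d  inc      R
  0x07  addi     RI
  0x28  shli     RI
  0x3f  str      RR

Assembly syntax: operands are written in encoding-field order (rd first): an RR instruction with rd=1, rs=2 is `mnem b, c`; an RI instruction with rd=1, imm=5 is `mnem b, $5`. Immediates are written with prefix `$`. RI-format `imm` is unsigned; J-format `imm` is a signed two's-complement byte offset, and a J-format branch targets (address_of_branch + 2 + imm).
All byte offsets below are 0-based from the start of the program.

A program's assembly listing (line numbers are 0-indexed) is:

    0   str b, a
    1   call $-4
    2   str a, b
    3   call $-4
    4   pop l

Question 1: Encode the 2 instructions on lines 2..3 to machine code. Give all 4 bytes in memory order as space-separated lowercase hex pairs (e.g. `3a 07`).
10 fc fc 47

2. str fields op=0x3f:6|rd=0:3|rs=1:3|pad=0:4 → word fc10h → 10 fc
3. call fields op=0x11:6|imm=-4:10 → word 47fch → fc 47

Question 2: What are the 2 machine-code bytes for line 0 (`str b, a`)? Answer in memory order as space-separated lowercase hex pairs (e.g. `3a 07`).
80 fc

L0: str op=0x3f:6|rd=1:3|rs=0:3|pad=0:4 ⇒ 0xfc80 ⇒ little 80 fc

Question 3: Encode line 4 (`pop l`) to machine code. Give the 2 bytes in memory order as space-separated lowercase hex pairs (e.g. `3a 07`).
00 7b

4. pop fields op=0x1e:6|rd=6:3|pad=0:7 → word 7b00h → 00 7b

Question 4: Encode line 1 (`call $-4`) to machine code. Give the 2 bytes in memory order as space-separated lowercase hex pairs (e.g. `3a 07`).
line 1 (call): pack op=0x11:6|imm=-4:10 = 0x47fc; little→ fc 47

fc 47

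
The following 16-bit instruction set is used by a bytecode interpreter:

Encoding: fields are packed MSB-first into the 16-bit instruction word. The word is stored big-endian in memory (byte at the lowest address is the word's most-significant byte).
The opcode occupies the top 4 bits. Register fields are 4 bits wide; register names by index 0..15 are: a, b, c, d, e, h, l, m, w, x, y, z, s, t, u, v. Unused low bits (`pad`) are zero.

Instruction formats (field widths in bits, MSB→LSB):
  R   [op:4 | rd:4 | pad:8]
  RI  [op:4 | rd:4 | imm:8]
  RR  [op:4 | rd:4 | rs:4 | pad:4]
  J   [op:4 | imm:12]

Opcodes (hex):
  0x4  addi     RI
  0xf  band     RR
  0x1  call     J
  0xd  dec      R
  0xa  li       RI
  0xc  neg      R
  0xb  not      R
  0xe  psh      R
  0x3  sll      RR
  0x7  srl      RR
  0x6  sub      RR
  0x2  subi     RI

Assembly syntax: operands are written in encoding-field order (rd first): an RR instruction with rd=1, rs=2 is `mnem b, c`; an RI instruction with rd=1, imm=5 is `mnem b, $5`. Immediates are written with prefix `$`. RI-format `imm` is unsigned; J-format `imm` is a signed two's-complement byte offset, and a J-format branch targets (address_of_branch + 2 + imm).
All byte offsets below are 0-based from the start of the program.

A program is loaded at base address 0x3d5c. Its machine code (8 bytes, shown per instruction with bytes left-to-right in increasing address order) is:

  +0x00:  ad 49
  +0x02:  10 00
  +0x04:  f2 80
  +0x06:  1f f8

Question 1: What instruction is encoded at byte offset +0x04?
+0x04: f2 80 ⇒ word 0xf280 (big)
  top 4b → 0xf → band [RR]
  rd: (w>>8)&0xf=0x2 → c
  rs: (w>>4)&0xf=0x8 → w

band c, w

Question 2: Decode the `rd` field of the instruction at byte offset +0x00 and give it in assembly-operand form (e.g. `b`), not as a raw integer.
@+00  big-endian(ad 49) = 0xad49
  opcode bits[15:12]=0xa: li/RI
  [11:8] rd=13 = t
  [7:0] imm=73 = $73

t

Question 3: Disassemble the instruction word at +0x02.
off 0x02: read 10 00 as big → 0x1000
  top 4b → 0x1 → call [J]
  imm@[11:0]=0x0 ⇒ $0

call $0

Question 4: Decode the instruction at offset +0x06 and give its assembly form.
call $-8

off 0x06: read 1f f8 as big → 0x1ff8
  top 4b → 0x1 → call [J]
  imm@[11:0]=0xff8 (s12→-8) ⇒ $-8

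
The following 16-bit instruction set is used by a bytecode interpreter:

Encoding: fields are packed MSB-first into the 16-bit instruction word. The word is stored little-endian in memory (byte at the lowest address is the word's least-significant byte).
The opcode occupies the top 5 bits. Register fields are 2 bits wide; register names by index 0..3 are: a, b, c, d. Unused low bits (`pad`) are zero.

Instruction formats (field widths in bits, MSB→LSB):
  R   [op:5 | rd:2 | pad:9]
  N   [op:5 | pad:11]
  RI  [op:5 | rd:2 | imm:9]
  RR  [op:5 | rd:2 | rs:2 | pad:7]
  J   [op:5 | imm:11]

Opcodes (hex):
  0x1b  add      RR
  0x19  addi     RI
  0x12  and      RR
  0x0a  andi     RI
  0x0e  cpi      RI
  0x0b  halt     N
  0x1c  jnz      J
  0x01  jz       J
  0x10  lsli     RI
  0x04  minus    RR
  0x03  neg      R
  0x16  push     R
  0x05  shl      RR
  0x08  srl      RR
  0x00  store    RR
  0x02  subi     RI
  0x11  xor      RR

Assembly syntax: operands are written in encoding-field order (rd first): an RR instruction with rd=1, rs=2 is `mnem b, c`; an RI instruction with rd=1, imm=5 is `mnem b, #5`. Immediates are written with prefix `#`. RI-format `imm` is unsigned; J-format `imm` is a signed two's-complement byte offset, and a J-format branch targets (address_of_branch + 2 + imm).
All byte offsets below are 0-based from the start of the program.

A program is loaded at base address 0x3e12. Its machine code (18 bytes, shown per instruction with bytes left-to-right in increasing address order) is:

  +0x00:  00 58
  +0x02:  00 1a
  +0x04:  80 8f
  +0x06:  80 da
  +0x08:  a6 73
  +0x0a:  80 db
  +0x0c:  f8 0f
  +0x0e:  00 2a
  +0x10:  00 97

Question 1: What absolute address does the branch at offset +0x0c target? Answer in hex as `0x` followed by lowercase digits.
0x3e18

off 0x0c: read f8 0f as little → 0x0ff8
  opcode bits[15:11]=0x1: jz/J
  [10:0] imm=2040 (s11→-8) = #-8
  target = base 0x3e12 + off 0x0c + 2 + imm -8 = 0x3e18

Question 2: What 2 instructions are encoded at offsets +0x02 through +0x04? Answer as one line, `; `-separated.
neg b; xor d, d

@+02  little-endian(00 1a) = 0x1a00
  op=0x1a00>>11=0x3 ⇒ neg (R)
  rd@[10:9]=0x1 ⇒ b
@+04  little-endian(80 8f) = 0x8f80
  op=0x8f80>>11=0x11 ⇒ xor (RR)
  rd@[10:9]=0x3 ⇒ d
  rs@[8:7]=0x3 ⇒ d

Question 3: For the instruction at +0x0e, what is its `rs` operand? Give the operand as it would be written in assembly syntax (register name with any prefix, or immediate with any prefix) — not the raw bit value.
a

off 0x0e: read 00 2a as little → 0x2a00
  op=0x2a00>>11=0x5 ⇒ shl (RR)
  rd: (w>>9)&0x3=0x1 → b
  rs: (w>>7)&0x3=0x0 → a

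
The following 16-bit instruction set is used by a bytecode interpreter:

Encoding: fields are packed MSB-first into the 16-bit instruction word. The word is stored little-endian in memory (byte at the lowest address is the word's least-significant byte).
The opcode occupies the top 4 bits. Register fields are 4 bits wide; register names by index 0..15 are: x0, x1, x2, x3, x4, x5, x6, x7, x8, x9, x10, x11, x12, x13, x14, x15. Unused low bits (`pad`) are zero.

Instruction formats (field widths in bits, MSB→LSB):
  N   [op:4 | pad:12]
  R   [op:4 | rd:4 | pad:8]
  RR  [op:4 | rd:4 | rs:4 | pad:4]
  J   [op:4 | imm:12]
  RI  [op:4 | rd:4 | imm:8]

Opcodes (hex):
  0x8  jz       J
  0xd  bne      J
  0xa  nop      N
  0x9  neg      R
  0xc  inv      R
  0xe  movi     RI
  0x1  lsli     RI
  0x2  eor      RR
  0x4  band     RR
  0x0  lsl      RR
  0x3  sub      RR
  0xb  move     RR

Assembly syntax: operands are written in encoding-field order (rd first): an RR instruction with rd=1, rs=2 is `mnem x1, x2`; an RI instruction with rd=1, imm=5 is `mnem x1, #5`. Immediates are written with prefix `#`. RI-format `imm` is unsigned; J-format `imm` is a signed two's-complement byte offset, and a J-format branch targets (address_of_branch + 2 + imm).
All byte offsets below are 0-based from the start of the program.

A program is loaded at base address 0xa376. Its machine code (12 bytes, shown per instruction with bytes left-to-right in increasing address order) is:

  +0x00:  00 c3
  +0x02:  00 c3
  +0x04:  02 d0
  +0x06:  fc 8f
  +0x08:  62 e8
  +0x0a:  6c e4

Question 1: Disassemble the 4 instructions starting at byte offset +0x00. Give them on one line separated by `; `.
inv x3; inv x3; bne #2; jz #-4

[00] 00 c3 → 0xc300
  op=0xc300>>12=0xc ⇒ inv (R)
  rd: (w>>8)&0xf=0x3 → x3
[02] 00 c3 → 0xc300
  op=0xc300>>12=0xc ⇒ inv (R)
  rd: (w>>8)&0xf=0x3 → x3
[04] 02 d0 → 0xd002
  op=0xd002>>12=0xd ⇒ bne (J)
  imm: (w>>0)&0xfff=0x2 → #2
[06] fc 8f → 0x8ffc
  op=0x8ffc>>12=0x8 ⇒ jz (J)
  imm: (w>>0)&0xfff=0xffc (s12→-4) → #-4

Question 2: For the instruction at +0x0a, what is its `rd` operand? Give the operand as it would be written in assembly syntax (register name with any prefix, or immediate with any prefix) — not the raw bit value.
x4

+0x0a: 6c e4 ⇒ word 0xe46c (little)
  opcode bits[15:12]=0xe: movi/RI
  [11:8] rd=4 = x4
  [7:0] imm=108 = #108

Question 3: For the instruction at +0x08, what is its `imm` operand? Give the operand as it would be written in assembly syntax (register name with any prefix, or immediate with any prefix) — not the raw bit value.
#98

+0x08: 62 e8 ⇒ word 0xe862 (little)
  top 4b → 0xe → movi [RI]
  rd@[11:8]=0x8 ⇒ x8
  imm@[7:0]=0x62 ⇒ #98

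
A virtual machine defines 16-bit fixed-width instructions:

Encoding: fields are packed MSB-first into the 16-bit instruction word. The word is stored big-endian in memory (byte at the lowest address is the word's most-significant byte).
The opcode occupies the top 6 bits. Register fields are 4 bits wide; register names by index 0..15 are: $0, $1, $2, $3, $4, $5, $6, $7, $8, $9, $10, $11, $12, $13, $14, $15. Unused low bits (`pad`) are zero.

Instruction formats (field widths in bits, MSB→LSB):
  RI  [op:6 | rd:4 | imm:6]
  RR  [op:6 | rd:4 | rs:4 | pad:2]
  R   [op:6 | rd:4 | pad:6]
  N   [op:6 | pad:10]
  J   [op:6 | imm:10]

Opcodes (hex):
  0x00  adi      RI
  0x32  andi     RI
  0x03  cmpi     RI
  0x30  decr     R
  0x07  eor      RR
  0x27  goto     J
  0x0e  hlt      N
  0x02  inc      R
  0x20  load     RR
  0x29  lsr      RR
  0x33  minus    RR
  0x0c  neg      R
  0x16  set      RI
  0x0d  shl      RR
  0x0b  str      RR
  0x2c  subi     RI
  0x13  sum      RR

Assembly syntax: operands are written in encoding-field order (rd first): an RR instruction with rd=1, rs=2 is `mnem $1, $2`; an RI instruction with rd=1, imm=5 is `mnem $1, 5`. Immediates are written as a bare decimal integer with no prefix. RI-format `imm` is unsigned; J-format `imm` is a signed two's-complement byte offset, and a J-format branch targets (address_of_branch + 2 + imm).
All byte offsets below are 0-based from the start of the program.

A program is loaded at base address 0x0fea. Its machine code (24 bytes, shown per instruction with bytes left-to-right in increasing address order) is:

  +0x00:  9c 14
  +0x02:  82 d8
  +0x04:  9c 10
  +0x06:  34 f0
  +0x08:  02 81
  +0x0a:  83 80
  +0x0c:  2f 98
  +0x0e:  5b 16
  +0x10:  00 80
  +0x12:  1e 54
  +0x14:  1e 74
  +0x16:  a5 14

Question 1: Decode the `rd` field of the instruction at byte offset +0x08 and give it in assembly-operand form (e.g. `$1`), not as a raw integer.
$10

+0x08: 02 81 ⇒ word 0x0281 (big)
  opcode bits[15:10]=0x0: adi/RI
  [9:6] rd=10 = $10
  [5:0] imm=1 = 1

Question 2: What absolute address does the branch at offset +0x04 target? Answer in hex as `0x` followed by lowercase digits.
off 0x04: read 9c 10 as big → 0x9c10
  op=0x9c10>>10=0x27 ⇒ goto (J)
  [9:0] imm=16 = 16
  target = base 0x0fea + off 0x04 + 2 + imm 16 = 0x1000

0x1000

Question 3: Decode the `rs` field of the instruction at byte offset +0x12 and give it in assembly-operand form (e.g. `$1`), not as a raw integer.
@+12  big-endian(1e 54) = 0x1e54
  op=0x1e54>>10=0x7 ⇒ eor (RR)
  [9:6] rd=9 = $9
  [5:2] rs=5 = $5

$5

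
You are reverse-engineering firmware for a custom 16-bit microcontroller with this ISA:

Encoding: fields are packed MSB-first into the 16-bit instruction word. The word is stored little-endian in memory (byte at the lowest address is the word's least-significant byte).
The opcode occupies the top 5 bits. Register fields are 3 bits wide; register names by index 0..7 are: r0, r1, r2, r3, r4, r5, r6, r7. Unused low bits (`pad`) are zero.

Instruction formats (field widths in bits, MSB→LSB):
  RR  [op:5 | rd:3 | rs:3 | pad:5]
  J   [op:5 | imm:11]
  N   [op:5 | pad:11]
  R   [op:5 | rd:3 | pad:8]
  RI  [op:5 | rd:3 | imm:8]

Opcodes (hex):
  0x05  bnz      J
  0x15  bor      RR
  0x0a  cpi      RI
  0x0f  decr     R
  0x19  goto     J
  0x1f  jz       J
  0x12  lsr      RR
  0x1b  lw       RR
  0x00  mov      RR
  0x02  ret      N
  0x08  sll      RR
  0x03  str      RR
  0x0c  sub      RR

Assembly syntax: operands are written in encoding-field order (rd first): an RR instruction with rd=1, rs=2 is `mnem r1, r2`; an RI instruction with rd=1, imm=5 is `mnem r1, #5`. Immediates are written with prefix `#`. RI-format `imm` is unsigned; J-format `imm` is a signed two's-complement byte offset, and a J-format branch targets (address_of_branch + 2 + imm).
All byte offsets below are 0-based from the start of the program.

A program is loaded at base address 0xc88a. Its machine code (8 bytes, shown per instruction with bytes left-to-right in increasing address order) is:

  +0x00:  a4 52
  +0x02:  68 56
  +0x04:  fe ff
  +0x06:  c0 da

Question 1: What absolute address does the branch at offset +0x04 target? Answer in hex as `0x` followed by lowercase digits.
0xc88e

+0x04: fe ff ⇒ word 0xfffe (little)
  top 5b → 0x1f → jz [J]
  [10:0] imm=2046 (s11→-2) = #-2
  target = base 0xc88a + off 0x04 + 2 + imm -2 = 0xc88e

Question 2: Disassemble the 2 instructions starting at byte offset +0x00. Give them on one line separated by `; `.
[00] a4 52 → 0x52a4
  top 5b → 0xa → cpi [RI]
  [10:8] rd=2 = r2
  [7:0] imm=164 = #164
[02] 68 56 → 0x5668
  top 5b → 0xa → cpi [RI]
  [10:8] rd=6 = r6
  [7:0] imm=104 = #104

cpi r2, #164; cpi r6, #104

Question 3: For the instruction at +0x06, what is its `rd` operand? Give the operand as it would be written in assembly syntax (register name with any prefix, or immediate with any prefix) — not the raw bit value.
[06] c0 da → 0xdac0
  top 5b → 0x1b → lw [RR]
  rd: (w>>8)&0x7=0x2 → r2
  rs: (w>>5)&0x7=0x6 → r6

r2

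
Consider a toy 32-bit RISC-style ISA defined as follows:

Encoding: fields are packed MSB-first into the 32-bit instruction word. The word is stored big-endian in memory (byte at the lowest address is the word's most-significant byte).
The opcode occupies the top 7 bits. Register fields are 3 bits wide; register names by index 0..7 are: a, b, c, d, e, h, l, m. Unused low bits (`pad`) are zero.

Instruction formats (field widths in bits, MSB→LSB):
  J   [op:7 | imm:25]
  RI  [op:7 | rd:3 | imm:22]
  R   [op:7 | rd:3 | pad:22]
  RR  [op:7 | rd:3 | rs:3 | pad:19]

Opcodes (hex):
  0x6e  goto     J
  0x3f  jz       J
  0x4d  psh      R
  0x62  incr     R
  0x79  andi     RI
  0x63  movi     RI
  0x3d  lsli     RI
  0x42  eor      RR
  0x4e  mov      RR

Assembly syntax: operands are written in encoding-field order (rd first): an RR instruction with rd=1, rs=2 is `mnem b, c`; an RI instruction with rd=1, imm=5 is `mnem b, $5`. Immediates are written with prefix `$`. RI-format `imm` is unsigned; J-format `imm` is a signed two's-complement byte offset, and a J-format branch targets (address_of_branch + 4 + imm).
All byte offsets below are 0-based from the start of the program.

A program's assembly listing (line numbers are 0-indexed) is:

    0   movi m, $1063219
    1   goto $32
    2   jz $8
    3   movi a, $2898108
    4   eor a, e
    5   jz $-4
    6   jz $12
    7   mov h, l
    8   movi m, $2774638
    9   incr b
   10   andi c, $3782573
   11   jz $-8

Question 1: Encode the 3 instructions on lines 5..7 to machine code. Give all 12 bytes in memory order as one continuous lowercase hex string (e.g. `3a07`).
7ffffffc7e00000c9d700000

L5: jz op=0x3f:7|imm=-4:25 ⇒ 0x7ffffffc ⇒ big 7f ff ff fc
L6: jz op=0x3f:7|imm=12:25 ⇒ 0x7e00000c ⇒ big 7e 00 00 0c
L7: mov op=0x4e:7|rd=5:3|rs=6:3|pad=0:19 ⇒ 0x9d700000 ⇒ big 9d 70 00 00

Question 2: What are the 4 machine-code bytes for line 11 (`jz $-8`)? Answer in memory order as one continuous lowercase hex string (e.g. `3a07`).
line 11 (jz): pack op=0x3f:7|imm=-8:25 = 0x7ffffff8; big→ 7f ff ff f8

7ffffff8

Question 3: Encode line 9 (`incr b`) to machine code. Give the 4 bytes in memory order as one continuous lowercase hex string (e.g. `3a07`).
c4400000

line 9 (incr): pack op=0x62:7|rd=1:3|pad=0:22 = 0xc4400000; big→ c4 40 00 00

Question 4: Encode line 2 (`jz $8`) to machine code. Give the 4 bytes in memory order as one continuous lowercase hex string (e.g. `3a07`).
7e000008

2. jz fields op=0x3f:7|imm=8:25 → word 7e000008h → 7e 00 00 08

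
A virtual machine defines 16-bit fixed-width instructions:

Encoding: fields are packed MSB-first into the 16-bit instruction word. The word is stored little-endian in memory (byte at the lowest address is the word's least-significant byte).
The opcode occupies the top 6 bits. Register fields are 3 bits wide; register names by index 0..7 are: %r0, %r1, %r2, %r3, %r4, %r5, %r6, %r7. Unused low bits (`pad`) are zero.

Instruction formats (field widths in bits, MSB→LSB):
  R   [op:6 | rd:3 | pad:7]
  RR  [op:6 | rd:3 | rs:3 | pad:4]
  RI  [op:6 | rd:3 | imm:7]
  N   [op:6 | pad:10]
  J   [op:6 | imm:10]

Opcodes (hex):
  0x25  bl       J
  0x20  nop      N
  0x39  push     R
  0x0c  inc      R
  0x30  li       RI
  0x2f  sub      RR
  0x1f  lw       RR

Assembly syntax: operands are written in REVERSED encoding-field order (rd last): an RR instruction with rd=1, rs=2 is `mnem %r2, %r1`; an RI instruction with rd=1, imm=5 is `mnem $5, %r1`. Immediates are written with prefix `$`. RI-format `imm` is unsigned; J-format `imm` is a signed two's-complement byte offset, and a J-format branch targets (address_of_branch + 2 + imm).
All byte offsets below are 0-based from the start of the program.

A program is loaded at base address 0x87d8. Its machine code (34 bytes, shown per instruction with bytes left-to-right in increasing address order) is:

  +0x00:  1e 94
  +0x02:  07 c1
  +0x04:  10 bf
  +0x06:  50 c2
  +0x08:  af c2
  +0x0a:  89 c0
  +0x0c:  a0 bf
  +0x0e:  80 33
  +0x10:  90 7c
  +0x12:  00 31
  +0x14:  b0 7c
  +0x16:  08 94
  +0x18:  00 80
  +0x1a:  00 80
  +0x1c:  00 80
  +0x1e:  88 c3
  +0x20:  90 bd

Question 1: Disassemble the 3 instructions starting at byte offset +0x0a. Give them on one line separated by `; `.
li $9, %r1; sub %r2, %r7; inc %r7

@+0a  little-endian(89 c0) = 0xc089
  top 6b → 0x30 → li [RI]
  [9:7] rd=1 = %r1
  [6:0] imm=9 = $9
@+0c  little-endian(a0 bf) = 0xbfa0
  top 6b → 0x2f → sub [RR]
  [9:7] rd=7 = %r7
  [6:4] rs=2 = %r2
@+0e  little-endian(80 33) = 0x3380
  top 6b → 0xc → inc [R]
  [9:7] rd=7 = %r7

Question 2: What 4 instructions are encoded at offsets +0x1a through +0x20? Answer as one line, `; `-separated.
nop; nop; li $8, %r7; sub %r1, %r3

+0x1a: 00 80 ⇒ word 0x8000 (little)
  op=0x8000>>10=0x20 ⇒ nop (N)
+0x1c: 00 80 ⇒ word 0x8000 (little)
  op=0x8000>>10=0x20 ⇒ nop (N)
+0x1e: 88 c3 ⇒ word 0xc388 (little)
  op=0xc388>>10=0x30 ⇒ li (RI)
  rd@[9:7]=0x7 ⇒ %r7
  imm@[6:0]=0x8 ⇒ $8
+0x20: 90 bd ⇒ word 0xbd90 (little)
  op=0xbd90>>10=0x2f ⇒ sub (RR)
  rd@[9:7]=0x3 ⇒ %r3
  rs@[6:4]=0x1 ⇒ %r1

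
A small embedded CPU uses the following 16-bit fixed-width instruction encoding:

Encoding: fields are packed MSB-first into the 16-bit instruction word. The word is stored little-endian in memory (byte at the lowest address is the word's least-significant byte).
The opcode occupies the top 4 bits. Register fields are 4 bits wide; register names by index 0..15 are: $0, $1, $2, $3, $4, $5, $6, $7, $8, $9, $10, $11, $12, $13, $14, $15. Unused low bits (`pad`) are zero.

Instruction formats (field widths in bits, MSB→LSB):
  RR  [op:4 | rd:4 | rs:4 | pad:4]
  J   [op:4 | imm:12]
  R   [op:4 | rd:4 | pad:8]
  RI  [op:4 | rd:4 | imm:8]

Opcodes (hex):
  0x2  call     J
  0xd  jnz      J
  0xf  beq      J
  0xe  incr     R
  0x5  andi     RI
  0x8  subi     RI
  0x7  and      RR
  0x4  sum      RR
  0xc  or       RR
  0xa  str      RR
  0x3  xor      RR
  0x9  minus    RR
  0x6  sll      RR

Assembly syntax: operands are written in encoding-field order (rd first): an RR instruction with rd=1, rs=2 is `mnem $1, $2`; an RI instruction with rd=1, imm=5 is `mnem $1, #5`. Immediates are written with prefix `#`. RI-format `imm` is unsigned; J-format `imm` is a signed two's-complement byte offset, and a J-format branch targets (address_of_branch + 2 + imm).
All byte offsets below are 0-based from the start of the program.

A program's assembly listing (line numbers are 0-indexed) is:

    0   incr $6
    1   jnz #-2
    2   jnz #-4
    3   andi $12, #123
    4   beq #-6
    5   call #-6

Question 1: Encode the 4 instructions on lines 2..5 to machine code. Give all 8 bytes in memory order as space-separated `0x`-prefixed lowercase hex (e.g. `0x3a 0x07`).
line 2 (jnz): pack op=0xd:4|imm=-4:12 = 0xdffc; little→ fc df
line 3 (andi): pack op=0x5:4|rd=12:4|imm=123:8 = 0x5c7b; little→ 7b 5c
line 4 (beq): pack op=0xf:4|imm=-6:12 = 0xfffa; little→ fa ff
line 5 (call): pack op=0x2:4|imm=-6:12 = 0x2ffa; little→ fa 2f

0xfc 0xdf 0x7b 0x5c 0xfa 0xff 0xfa 0x2f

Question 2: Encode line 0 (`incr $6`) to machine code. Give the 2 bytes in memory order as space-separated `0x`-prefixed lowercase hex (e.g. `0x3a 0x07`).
0x00 0xe6

0. incr fields op=0xe:4|rd=6:4|pad=0:8 → word e600h → 00 e6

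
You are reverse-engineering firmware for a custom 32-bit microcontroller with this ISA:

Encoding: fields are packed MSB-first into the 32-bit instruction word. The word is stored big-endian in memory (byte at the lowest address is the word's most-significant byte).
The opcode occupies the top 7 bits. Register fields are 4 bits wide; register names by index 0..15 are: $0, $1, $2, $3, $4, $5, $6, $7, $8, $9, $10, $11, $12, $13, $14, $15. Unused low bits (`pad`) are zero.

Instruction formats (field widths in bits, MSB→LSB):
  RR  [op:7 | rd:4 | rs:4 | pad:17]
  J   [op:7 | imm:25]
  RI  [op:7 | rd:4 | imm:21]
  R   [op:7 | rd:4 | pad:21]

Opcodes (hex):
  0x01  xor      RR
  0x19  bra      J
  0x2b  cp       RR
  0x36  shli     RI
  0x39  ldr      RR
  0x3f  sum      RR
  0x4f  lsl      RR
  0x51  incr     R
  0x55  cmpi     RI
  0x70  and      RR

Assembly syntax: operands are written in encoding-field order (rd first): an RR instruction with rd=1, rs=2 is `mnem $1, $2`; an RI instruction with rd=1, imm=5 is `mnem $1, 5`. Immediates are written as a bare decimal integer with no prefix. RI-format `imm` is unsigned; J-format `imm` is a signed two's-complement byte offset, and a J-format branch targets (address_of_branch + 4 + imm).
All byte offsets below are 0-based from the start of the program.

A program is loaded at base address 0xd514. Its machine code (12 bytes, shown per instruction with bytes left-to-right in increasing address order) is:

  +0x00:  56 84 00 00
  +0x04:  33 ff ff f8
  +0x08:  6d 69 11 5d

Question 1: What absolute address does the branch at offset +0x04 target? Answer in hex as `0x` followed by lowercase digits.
0xd514

+0x04: 33 ff ff f8 ⇒ word 0x33fffff8 (big)
  op=0x33fffff8>>25=0x19 ⇒ bra (J)
  imm@[24:0]=0x1fffff8 (s25→-8) ⇒ -8
  target = base 0xd514 + off 0x04 + 4 + imm -8 = 0xd514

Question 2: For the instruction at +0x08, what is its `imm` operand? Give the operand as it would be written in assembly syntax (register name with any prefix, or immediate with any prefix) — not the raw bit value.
+0x08: 6d 69 11 5d ⇒ word 0x6d69115d (big)
  opcode bits[31:25]=0x36: shli/RI
  rd: (w>>21)&0xf=0xb → $11
  imm: (w>>0)&0x1fffff=0x9115d → 594269

594269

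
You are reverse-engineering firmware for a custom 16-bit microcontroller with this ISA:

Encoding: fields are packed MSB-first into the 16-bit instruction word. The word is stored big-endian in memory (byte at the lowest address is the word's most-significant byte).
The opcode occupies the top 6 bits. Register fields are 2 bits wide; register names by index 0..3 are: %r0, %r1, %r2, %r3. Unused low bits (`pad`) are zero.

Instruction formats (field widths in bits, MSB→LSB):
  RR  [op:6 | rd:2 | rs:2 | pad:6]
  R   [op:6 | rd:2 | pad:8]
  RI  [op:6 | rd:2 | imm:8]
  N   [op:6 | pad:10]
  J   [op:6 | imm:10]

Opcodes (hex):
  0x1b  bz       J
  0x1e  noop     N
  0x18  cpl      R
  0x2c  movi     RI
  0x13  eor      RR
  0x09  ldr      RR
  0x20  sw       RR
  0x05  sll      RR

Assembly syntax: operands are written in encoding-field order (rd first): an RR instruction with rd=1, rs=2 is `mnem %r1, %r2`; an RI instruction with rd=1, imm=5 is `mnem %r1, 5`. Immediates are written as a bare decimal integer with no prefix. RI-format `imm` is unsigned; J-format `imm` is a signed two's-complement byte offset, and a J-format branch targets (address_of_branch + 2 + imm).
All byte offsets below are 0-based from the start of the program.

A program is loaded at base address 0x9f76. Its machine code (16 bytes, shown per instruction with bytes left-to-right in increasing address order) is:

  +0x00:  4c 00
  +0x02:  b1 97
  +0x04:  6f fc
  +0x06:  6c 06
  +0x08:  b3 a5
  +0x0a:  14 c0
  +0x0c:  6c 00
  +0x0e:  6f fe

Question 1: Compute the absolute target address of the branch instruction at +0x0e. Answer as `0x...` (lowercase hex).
0x9f84

[0e] 6f fe → 0x6ffe
  top 6b → 0x1b → bz [J]
  [9:0] imm=1022 (s10→-2) = -2
  target = base 0x9f76 + off 0x0e + 2 + imm -2 = 0x9f84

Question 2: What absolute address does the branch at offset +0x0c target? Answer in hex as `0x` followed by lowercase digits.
@+0c  big-endian(6c 00) = 0x6c00
  op=0x6c00>>10=0x1b ⇒ bz (J)
  imm: (w>>0)&0x3ff=0x0 → 0
  target = base 0x9f76 + off 0x0c + 2 + imm 0 = 0x9f84

0x9f84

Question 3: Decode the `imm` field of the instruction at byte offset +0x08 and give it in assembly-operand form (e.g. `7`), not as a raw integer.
165

@+08  big-endian(b3 a5) = 0xb3a5
  op=0xb3a5>>10=0x2c ⇒ movi (RI)
  [9:8] rd=3 = %r3
  [7:0] imm=165 = 165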